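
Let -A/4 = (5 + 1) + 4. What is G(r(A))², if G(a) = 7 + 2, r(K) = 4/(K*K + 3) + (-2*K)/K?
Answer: 81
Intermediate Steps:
A = -40 (A = -4*((5 + 1) + 4) = -4*(6 + 4) = -4*10 = -40)
r(K) = -2 + 4/(3 + K²) (r(K) = 4/(K² + 3) - 2 = 4/(3 + K²) - 2 = -2 + 4/(3 + K²))
G(a) = 9
G(r(A))² = 9² = 81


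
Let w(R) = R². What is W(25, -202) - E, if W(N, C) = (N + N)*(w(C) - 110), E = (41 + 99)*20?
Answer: 2031900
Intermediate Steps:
E = 2800 (E = 140*20 = 2800)
W(N, C) = 2*N*(-110 + C²) (W(N, C) = (N + N)*(C² - 110) = (2*N)*(-110 + C²) = 2*N*(-110 + C²))
W(25, -202) - E = 2*25*(-110 + (-202)²) - 1*2800 = 2*25*(-110 + 40804) - 2800 = 2*25*40694 - 2800 = 2034700 - 2800 = 2031900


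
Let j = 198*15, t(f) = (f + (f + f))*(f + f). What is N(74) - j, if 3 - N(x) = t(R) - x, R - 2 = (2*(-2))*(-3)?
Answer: -4069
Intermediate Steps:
R = 14 (R = 2 + (2*(-2))*(-3) = 2 - 4*(-3) = 2 + 12 = 14)
t(f) = 6*f² (t(f) = (f + 2*f)*(2*f) = (3*f)*(2*f) = 6*f²)
j = 2970
N(x) = -1173 + x (N(x) = 3 - (6*14² - x) = 3 - (6*196 - x) = 3 - (1176 - x) = 3 + (-1176 + x) = -1173 + x)
N(74) - j = (-1173 + 74) - 1*2970 = -1099 - 2970 = -4069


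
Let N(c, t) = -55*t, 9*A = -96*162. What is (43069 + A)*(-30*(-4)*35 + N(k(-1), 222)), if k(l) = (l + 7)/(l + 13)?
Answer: -331141410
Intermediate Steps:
A = -1728 (A = (-96*162)/9 = (⅑)*(-15552) = -1728)
k(l) = (7 + l)/(13 + l)
(43069 + A)*(-30*(-4)*35 + N(k(-1), 222)) = (43069 - 1728)*(-30*(-4)*35 - 55*222) = 41341*(120*35 - 12210) = 41341*(4200 - 12210) = 41341*(-8010) = -331141410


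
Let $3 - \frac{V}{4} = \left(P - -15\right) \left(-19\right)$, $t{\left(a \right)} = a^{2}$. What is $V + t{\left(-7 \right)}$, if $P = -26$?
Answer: $-775$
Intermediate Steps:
$V = -824$ ($V = 12 - 4 \left(-26 - -15\right) \left(-19\right) = 12 - 4 \left(-26 + 15\right) \left(-19\right) = 12 - 4 \left(\left(-11\right) \left(-19\right)\right) = 12 - 836 = -824$)
$V + t{\left(-7 \right)} = -824 + \left(-7\right)^{2} = -824 + 49 = -775$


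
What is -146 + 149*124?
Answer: 18330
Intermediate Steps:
-146 + 149*124 = -146 + 18476 = 18330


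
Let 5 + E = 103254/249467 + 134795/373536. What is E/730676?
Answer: -393728536151/68087973873750912 ≈ -5.7826e-6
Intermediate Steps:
E = -393728536151/93184905312 (E = -5 + (103254/249467 + 134795/373536) = -5 + 72195990409/93184905312 = -393728536151/93184905312 ≈ -4.2252)
E/730676 = -393728536151/93184905312/730676 = -393728536151/93184905312*1/730676 = -393728536151/68087973873750912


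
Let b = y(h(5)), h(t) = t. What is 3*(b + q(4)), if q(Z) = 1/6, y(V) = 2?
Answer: 13/2 ≈ 6.5000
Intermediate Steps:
q(Z) = ⅙
b = 2
3*(b + q(4)) = 3*(2 + ⅙) = 3*(13/6) = 13/2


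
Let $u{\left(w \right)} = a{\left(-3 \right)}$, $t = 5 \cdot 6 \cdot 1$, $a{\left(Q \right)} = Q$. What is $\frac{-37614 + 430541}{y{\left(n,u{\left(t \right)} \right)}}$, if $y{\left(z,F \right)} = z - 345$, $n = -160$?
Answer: $- \frac{392927}{505} \approx -778.07$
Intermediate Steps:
$t = 30$ ($t = 30 \cdot 1 = 30$)
$u{\left(w \right)} = -3$
$y{\left(z,F \right)} = -345 + z$
$\frac{-37614 + 430541}{y{\left(n,u{\left(t \right)} \right)}} = \frac{-37614 + 430541}{-345 - 160} = \frac{392927}{-505} = 392927 \left(- \frac{1}{505}\right) = - \frac{392927}{505}$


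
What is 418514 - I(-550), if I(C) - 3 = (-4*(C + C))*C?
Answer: 2838511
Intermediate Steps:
I(C) = 3 - 8*C² (I(C) = 3 + (-4*(C + C))*C = 3 + (-8*C)*C = 3 - 8*C²)
418514 - I(-550) = 418514 - (3 - 8*(-550)²) = 418514 - (3 - 8*302500) = 418514 - (3 - 2420000) = 418514 - 1*(-2419997) = 418514 + 2419997 = 2838511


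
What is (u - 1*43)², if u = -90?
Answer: 17689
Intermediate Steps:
(u - 1*43)² = (-90 - 1*43)² = (-90 - 43)² = (-133)² = 17689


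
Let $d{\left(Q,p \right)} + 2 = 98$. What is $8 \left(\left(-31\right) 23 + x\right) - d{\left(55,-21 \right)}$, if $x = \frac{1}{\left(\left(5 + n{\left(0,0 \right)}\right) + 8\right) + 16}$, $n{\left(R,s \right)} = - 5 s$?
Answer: $- \frac{168192}{29} \approx -5799.7$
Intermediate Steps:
$d{\left(Q,p \right)} = 96$ ($d{\left(Q,p \right)} = -2 + 98 = 96$)
$x = \frac{1}{29}$ ($x = \frac{1}{\left(\left(5 - 0\right) + 8\right) + 16} = \frac{1}{\left(\left(5 + 0\right) + 8\right) + 16} = \frac{1}{\left(5 + 8\right) + 16} = \frac{1}{13 + 16} = \frac{1}{29} \approx 0.034483$)
$8 \left(\left(-31\right) 23 + x\right) - d{\left(55,-21 \right)} = 8 \left(\left(-31\right) 23 + \frac{1}{29}\right) - 96 = 8 \left(-713 + \frac{1}{29}\right) - 96 = 8 \left(- \frac{20676}{29}\right) - 96 = - \frac{165408}{29} - 96 = - \frac{168192}{29}$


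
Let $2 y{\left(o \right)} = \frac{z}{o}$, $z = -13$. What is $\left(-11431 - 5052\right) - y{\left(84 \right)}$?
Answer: $- \frac{2769131}{168} \approx -16483.0$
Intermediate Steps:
$y{\left(o \right)} = - \frac{13}{2 o}$ ($y{\left(o \right)} = \frac{\left(-13\right) \frac{1}{o}}{2} = - \frac{13}{2 o}$)
$\left(-11431 - 5052\right) - y{\left(84 \right)} = \left(-11431 - 5052\right) - - \frac{13}{2 \cdot 84} = \left(-11431 - 5052\right) - \left(- \frac{13}{2}\right) \frac{1}{84} = -16483 - - \frac{13}{168} = -16483 + \frac{13}{168} = - \frac{2769131}{168}$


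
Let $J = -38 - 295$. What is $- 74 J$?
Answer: $24642$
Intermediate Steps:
$J = -333$
$- 74 J = \left(-74\right) \left(-333\right) = 24642$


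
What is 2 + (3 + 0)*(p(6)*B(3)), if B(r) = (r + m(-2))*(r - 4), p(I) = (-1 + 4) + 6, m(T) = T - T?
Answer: -79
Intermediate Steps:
m(T) = 0
p(I) = 9 (p(I) = 3 + 6 = 9)
B(r) = r*(-4 + r) (B(r) = (r + 0)*(r - 4) = r*(-4 + r))
2 + (3 + 0)*(p(6)*B(3)) = 2 + (3 + 0)*(9*(3*(-4 + 3))) = 2 + 3*(9*(3*(-1))) = 2 + 3*(9*(-3)) = 2 + 3*(-27) = 2 - 81 = -79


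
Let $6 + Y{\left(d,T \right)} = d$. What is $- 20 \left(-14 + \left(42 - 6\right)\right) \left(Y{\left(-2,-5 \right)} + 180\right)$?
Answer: $-75680$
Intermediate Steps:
$Y{\left(d,T \right)} = -6 + d$
$- 20 \left(-14 + \left(42 - 6\right)\right) \left(Y{\left(-2,-5 \right)} + 180\right) = - 20 \left(-14 + \left(42 - 6\right)\right) \left(\left(-6 - 2\right) + 180\right) = - 20 \left(-14 + 36\right) \left(-8 + 180\right) = - 20 \cdot 22 \cdot 172 = \left(-20\right) 3784 = -75680$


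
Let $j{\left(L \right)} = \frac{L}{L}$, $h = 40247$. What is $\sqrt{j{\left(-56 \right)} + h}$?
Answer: $6 \sqrt{1118} \approx 200.62$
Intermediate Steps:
$j{\left(L \right)} = 1$
$\sqrt{j{\left(-56 \right)} + h} = \sqrt{1 + 40247} = \sqrt{40248} = 6 \sqrt{1118}$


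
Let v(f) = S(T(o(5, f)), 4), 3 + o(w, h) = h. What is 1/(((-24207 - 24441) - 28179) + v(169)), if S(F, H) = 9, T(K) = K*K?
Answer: -1/76818 ≈ -1.3018e-5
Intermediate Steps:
o(w, h) = -3 + h
T(K) = K²
v(f) = 9
1/(((-24207 - 24441) - 28179) + v(169)) = 1/(((-24207 - 24441) - 28179) + 9) = 1/((-48648 - 28179) + 9) = 1/(-76827 + 9) = 1/(-76818) = -1/76818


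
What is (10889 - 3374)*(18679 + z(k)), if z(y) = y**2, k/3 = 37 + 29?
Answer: 434990745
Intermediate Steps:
k = 198 (k = 3*(37 + 29) = 3*66 = 198)
(10889 - 3374)*(18679 + z(k)) = (10889 - 3374)*(18679 + 198**2) = 7515*(18679 + 39204) = 7515*57883 = 434990745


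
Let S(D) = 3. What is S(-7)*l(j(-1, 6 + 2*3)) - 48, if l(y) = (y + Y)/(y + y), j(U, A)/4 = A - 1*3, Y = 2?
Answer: -557/12 ≈ -46.417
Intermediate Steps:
j(U, A) = -12 + 4*A (j(U, A) = 4*(A - 1*3) = 4*(A - 3) = 4*(-3 + A) = -12 + 4*A)
l(y) = (2 + y)/(2*y) (l(y) = (y + 2)/(y + y) = (2 + y)/((2*y)) = (2 + y)*(1/(2*y)) = (2 + y)/(2*y))
S(-7)*l(j(-1, 6 + 2*3)) - 48 = 3*((2 + (-12 + 4*(6 + 2*3)))/(2*(-12 + 4*(6 + 2*3)))) - 48 = 3*((2 + (-12 + 4*(6 + 6)))/(2*(-12 + 4*(6 + 6)))) - 48 = 3*((2 + (-12 + 4*12))/(2*(-12 + 4*12))) - 48 = 3*((2 + (-12 + 48))/(2*(-12 + 48))) - 48 = 3*((½)*(2 + 36)/36) - 48 = 3*((½)*(1/36)*38) - 48 = 3*(19/36) - 48 = 19/12 - 48 = -557/12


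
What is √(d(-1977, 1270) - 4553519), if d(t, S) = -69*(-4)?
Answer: I*√4553243 ≈ 2133.8*I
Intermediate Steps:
d(t, S) = 276
√(d(-1977, 1270) - 4553519) = √(276 - 4553519) = √(-4553243) = I*√4553243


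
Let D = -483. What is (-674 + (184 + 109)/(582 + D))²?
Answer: 4413343489/9801 ≈ 4.5030e+5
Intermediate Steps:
(-674 + (184 + 109)/(582 + D))² = (-674 + (184 + 109)/(582 - 483))² = (-674 + 293/99)² = (-66433/99)² = 4413343489/9801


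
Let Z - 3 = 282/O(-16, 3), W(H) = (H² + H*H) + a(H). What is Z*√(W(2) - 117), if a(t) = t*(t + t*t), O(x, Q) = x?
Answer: -117*I*√97/8 ≈ -144.04*I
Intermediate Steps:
a(t) = t*(t + t²)
W(H) = 2*H² + H²*(1 + H) (W(H) = (H² + H*H) + H²*(1 + H) = (H² + H²) + H²*(1 + H) = 2*H² + H²*(1 + H))
Z = -117/8 (Z = 3 + 282/(-16) = 3 + 282*(-1/16) = 3 - 141/8 = -117/8 ≈ -14.625)
Z*√(W(2) - 117) = -117*√(2²*(3 + 2) - 117)/8 = -117*√(4*5 - 117)/8 = -117*√(20 - 117)/8 = -117*I*√97/8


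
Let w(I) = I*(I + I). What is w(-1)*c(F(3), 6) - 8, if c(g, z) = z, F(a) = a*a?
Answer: 4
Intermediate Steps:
F(a) = a²
w(I) = 2*I² (w(I) = I*(2*I) = 2*I²)
w(-1)*c(F(3), 6) - 8 = (2*(-1)²)*6 - 8 = (2*1)*6 - 8 = 2*6 - 8 = 12 - 8 = 4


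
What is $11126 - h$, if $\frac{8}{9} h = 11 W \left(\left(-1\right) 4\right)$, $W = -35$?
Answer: $\frac{18787}{2} \approx 9393.5$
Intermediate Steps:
$h = \frac{3465}{2}$ ($h = \frac{9 \cdot 11 \left(-35\right) \left(\left(-1\right) 4\right)}{8} = \frac{9 \left(\left(-385\right) \left(-4\right)\right)}{8} = \frac{9}{8} \cdot 1540 = \frac{3465}{2} \approx 1732.5$)
$11126 - h = 11126 - \frac{3465}{2} = \frac{18787}{2}$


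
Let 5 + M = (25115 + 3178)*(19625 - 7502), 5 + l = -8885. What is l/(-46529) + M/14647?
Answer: 2279913239688/97358609 ≈ 23418.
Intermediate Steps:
l = -8890 (l = -5 - 8885 = -8890)
M = 342996034 (M = -5 + (25115 + 3178)*(19625 - 7502) = -5 + 28293*12123 = -5 + 342996039 = 342996034)
l/(-46529) + M/14647 = -8890/(-46529) + 342996034/14647 = -8890*(-1/46529) + 342996034*(1/14647) = 1270/6647 + 342996034/14647 = 2279913239688/97358609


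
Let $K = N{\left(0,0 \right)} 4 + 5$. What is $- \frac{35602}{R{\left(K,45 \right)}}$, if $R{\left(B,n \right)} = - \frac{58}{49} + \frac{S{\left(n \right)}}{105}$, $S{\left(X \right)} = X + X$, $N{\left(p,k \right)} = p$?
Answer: $\frac{872249}{8} \approx 1.0903 \cdot 10^{5}$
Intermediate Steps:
$S{\left(X \right)} = 2 X$
$K = 5$ ($K = 0 \cdot 4 + 5 = 0 + 5 = 5$)
$R{\left(B,n \right)} = - \frac{58}{49} + \frac{2 n}{105}$
$- \frac{35602}{R{\left(K,45 \right)}} = - \frac{35602}{- \frac{58}{49} + \frac{2}{105} \cdot 45} = - \frac{35602}{- \frac{58}{49} + \frac{6}{7}} = - \frac{35602}{- \frac{16}{49}} = \left(-35602\right) \left(- \frac{49}{16}\right) = \frac{872249}{8}$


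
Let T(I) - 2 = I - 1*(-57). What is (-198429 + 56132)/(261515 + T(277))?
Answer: -142297/261851 ≈ -0.54343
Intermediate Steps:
T(I) = 59 + I (T(I) = 2 + (I - 1*(-57)) = 2 + (I + 57) = 2 + (57 + I) = 59 + I)
(-198429 + 56132)/(261515 + T(277)) = (-198429 + 56132)/(261515 + (59 + 277)) = -142297/(261515 + 336) = -142297/261851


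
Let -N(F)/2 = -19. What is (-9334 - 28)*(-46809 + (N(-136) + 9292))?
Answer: 350878398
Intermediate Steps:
N(F) = 38 (N(F) = -2*(-19) = 38)
(-9334 - 28)*(-46809 + (N(-136) + 9292)) = (-9334 - 28)*(-46809 + (38 + 9292)) = -9362*(-46809 + 9330) = -9362*(-37479) = 350878398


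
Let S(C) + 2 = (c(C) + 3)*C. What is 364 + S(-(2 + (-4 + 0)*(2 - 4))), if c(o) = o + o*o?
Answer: -568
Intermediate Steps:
c(o) = o + o²
S(C) = -2 + C*(3 + C*(1 + C)) (S(C) = -2 + (C*(1 + C) + 3)*C = -2 + (3 + C*(1 + C))*C = -2 + C*(3 + C*(1 + C)))
364 + S(-(2 + (-4 + 0)*(2 - 4))) = 364 + (-2 + 3*(-(2 + (-4 + 0)*(2 - 4))) + (-(2 + (-4 + 0)*(2 - 4)))²*(1 - (2 + (-4 + 0)*(2 - 4)))) = 364 + (-2 + 3*(-(2 - 4*(-2))) + (-(2 - 4*(-2)))²*(1 - (2 - 4*(-2)))) = 364 + (-2 + 3*(-(2 + 8)) + (-(2 + 8))²*(1 - (2 + 8))) = 364 + (-2 + 3*(-1*10) + (-1*10)²*(1 - 1*10)) = 364 + (-2 + 3*(-10) + (-10)²*(1 - 10)) = 364 + (-2 - 30 + 100*(-9)) = 364 + (-2 - 30 - 900) = 364 - 932 = -568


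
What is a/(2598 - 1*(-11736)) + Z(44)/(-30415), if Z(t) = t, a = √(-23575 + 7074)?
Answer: -4/2765 + I*√16501/14334 ≈ -0.0014467 + 0.0089616*I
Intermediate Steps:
a = I*√16501 (a = √(-16501) = I*√16501 ≈ 128.46*I)
a/(2598 - 1*(-11736)) + Z(44)/(-30415) = (I*√16501)/(2598 - 1*(-11736)) + 44/(-30415) = (I*√16501)/(2598 + 11736) + 44*(-1/30415) = (I*√16501)/14334 - 4/2765 = (I*√16501)*(1/14334) - 4/2765 = I*√16501/14334 - 4/2765 = -4/2765 + I*√16501/14334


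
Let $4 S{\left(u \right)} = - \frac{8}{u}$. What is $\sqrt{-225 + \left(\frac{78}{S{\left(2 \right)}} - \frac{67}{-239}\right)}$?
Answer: $\frac{5 i \sqrt{691666}}{239} \approx 17.399 i$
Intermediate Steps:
$S{\left(u \right)} = - \frac{2}{u}$ ($S{\left(u \right)} = \frac{\left(-8\right) \frac{1}{u}}{4} = - \frac{2}{u}$)
$\sqrt{-225 + \left(\frac{78}{S{\left(2 \right)}} - \frac{67}{-239}\right)} = \sqrt{-225 + \left(\frac{78}{\left(-2\right) \frac{1}{2}} - \frac{67}{-239}\right)} = \sqrt{-225 + \left(\frac{78}{\left(-2\right) \frac{1}{2}} - - \frac{67}{239}\right)} = \sqrt{-225 + \left(\frac{78}{-1} + \frac{67}{239}\right)} = \sqrt{-225 + \left(78 \left(-1\right) + \frac{67}{239}\right)} = \sqrt{-225 + \left(-78 + \frac{67}{239}\right)} = \sqrt{-225 - \frac{18575}{239}} = \sqrt{- \frac{72350}{239}} = \frac{5 i \sqrt{691666}}{239}$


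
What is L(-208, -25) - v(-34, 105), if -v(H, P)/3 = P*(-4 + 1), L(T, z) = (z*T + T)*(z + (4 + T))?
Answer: -1144113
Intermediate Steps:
L(T, z) = (T + T*z)*(4 + T + z) (L(T, z) = (T*z + T)*(4 + T + z) = (T + T*z)*(4 + T + z))
v(H, P) = 9*P (v(H, P) = -3*P*(-4 + 1) = -3*P*(-3) = -(-9)*P = 9*P)
L(-208, -25) - v(-34, 105) = -208*(4 - 208 + (-25)² + 5*(-25) - 208*(-25)) - 9*105 = -208*(4 - 208 + 625 - 125 + 5200) - 1*945 = -208*5496 - 945 = -1143168 - 945 = -1144113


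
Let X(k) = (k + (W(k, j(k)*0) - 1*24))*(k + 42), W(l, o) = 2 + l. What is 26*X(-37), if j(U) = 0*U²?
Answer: -12480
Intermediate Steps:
j(U) = 0
X(k) = (-22 + 2*k)*(42 + k) (X(k) = (k + ((2 + k) - 1*24))*(k + 42) = (k + ((2 + k) - 24))*(42 + k) = (k + (-22 + k))*(42 + k) = (-22 + 2*k)*(42 + k))
26*X(-37) = 26*(-924 + 2*(-37)² + 62*(-37)) = 26*(-924 + 2*1369 - 2294) = 26*(-924 + 2738 - 2294) = 26*(-480) = -12480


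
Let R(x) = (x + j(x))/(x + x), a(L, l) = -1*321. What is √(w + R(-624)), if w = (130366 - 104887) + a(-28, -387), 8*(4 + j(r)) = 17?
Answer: √1088457409/208 ≈ 158.61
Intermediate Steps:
a(L, l) = -321
j(r) = -15/8 (j(r) = -4 + (⅛)*17 = -4 + 17/8 = -15/8)
R(x) = (-15/8 + x)/(2*x) (R(x) = (x - 15/8)/(x + x) = (-15/8 + x)/((2*x)) = (-15/8 + x)*(1/(2*x)) = (-15/8 + x)/(2*x))
w = 25158 (w = (130366 - 104887) - 321 = 25479 - 321 = 25158)
√(w + R(-624)) = √(25158 + (1/16)*(-15 + 8*(-624))/(-624)) = √(25158 + (1/16)*(-1/624)*(-15 - 4992)) = √(25158 + (1/16)*(-1/624)*(-5007)) = √(25158 + 1669/3328) = √(83727493/3328) = √1088457409/208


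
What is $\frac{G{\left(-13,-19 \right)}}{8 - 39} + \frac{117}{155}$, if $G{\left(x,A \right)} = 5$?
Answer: $\frac{92}{155} \approx 0.59355$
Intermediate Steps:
$\frac{G{\left(-13,-19 \right)}}{8 - 39} + \frac{117}{155} = \frac{5}{8 - 39} + \frac{117}{155} = \frac{5}{8 - 39} + 117 \cdot \frac{1}{155} = \frac{5}{-31} + \frac{117}{155} = 5 \left(- \frac{1}{31}\right) + \frac{117}{155} = - \frac{5}{31} + \frac{117}{155} = \frac{92}{155}$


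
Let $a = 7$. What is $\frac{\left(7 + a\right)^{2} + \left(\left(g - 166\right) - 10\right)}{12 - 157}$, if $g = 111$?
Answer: $- \frac{131}{145} \approx -0.90345$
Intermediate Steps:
$\frac{\left(7 + a\right)^{2} + \left(\left(g - 166\right) - 10\right)}{12 - 157} = \frac{\left(7 + 7\right)^{2} + \left(\left(111 - 166\right) - 10\right)}{12 - 157} = \frac{14^{2} - 65}{-145} = \left(196 - 65\right) \left(- \frac{1}{145}\right) = 131 \left(- \frac{1}{145}\right) = - \frac{131}{145}$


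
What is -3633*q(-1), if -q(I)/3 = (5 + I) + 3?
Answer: 76293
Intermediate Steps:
q(I) = -24 - 3*I (q(I) = -3*((5 + I) + 3) = -3*(8 + I) = -24 - 3*I)
-3633*q(-1) = -3633*(-24 - 3*(-1)) = -3633*(-24 + 3) = -3633*(-21) = 76293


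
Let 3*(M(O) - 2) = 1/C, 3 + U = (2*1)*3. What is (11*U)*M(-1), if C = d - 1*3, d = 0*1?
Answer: 187/3 ≈ 62.333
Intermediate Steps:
d = 0
U = 3 (U = -3 + (2*1)*3 = -3 + 2*3 = -3 + 6 = 3)
C = -3 (C = 0 - 1*3 = 0 - 3 = -3)
M(O) = 17/9 (M(O) = 2 + (⅓)/(-3) = 2 + (⅓)*(-⅓) = 2 - ⅑ = 17/9)
(11*U)*M(-1) = (11*3)*(17/9) = 33*(17/9) = 187/3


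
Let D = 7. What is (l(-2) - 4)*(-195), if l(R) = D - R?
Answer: -975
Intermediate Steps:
l(R) = 7 - R
(l(-2) - 4)*(-195) = ((7 - 1*(-2)) - 4)*(-195) = ((7 + 2) - 4)*(-195) = (9 - 4)*(-195) = 5*(-195) = -975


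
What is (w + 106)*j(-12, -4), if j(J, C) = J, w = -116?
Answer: 120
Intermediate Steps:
(w + 106)*j(-12, -4) = (-116 + 106)*(-12) = -10*(-12) = 120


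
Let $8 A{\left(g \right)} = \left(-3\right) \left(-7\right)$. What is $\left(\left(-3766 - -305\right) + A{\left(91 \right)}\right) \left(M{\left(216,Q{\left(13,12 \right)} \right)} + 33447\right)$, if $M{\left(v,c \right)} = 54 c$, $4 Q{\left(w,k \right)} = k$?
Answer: $- \frac{929860203}{8} \approx -1.1623 \cdot 10^{8}$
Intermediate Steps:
$Q{\left(w,k \right)} = \frac{k}{4}$
$A{\left(g \right)} = \frac{21}{8}$ ($A{\left(g \right)} = \frac{\left(-3\right) \left(-7\right)}{8} = \frac{1}{8} \cdot 21 = \frac{21}{8}$)
$\left(\left(-3766 - -305\right) + A{\left(91 \right)}\right) \left(M{\left(216,Q{\left(13,12 \right)} \right)} + 33447\right) = \left(\left(-3766 - -305\right) + \frac{21}{8}\right) \left(54 \cdot \frac{1}{4} \cdot 12 + 33447\right) = \left(\left(-3766 + 305\right) + \frac{21}{8}\right) \left(54 \cdot 3 + 33447\right) = \left(-3461 + \frac{21}{8}\right) \left(162 + 33447\right) = \left(- \frac{27667}{8}\right) 33609 = - \frac{929860203}{8}$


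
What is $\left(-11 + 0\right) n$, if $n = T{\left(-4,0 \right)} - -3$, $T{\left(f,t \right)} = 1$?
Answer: $-44$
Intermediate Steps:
$n = 4$ ($n = 1 - -3 = 1 + 3 = 4$)
$\left(-11 + 0\right) n = \left(-11 + 0\right) 4 = \left(-11\right) 4 = -44$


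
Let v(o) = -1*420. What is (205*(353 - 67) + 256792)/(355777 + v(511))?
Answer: 315422/355357 ≈ 0.88762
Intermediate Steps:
v(o) = -420
(205*(353 - 67) + 256792)/(355777 + v(511)) = (205*(353 - 67) + 256792)/(355777 - 420) = (205*286 + 256792)/355357 = (58630 + 256792)*(1/355357) = 315422*(1/355357) = 315422/355357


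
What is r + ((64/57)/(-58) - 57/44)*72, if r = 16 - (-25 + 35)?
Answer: -537408/6061 ≈ -88.667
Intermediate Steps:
r = 6 (r = 16 - 1*10 = 16 - 10 = 6)
r + ((64/57)/(-58) - 57/44)*72 = 6 + ((64/57)/(-58) - 57/44)*72 = 6 + ((64*(1/57))*(-1/58) - 57*1/44)*72 = 6 + ((64/57)*(-1/58) - 57/44)*72 = 6 + (-32/1653 - 57/44)*72 = 6 - 95629/72732*72 = 6 - 573774/6061 = -537408/6061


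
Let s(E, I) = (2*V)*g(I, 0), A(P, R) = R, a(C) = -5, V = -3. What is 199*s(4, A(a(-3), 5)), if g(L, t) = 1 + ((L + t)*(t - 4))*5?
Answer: 118206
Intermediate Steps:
g(L, t) = 1 + 5*(-4 + t)*(L + t) (g(L, t) = 1 + ((L + t)*(-4 + t))*5 = 1 + ((-4 + t)*(L + t))*5 = 1 + 5*(-4 + t)*(L + t))
s(E, I) = -6 + 120*I (s(E, I) = (2*(-3))*(1 - 20*I - 20*0 + 5*0² + 5*I*0) = -6*(1 - 20*I + 0 + 5*0 + 0) = -6*(1 - 20*I + 0 + 0 + 0) = -6*(1 - 20*I) = -6 + 120*I)
199*s(4, A(a(-3), 5)) = 199*(-6 + 120*5) = 199*(-6 + 600) = 199*594 = 118206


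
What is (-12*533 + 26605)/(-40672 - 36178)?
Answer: -20209/76850 ≈ -0.26297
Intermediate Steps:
(-12*533 + 26605)/(-40672 - 36178) = (-6396 + 26605)/(-76850) = 20209*(-1/76850) = -20209/76850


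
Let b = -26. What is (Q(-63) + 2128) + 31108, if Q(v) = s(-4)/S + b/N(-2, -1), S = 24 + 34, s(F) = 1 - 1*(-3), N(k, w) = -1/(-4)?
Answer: 960830/29 ≈ 33132.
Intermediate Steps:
N(k, w) = ¼ (N(k, w) = -1*(-¼) = ¼)
s(F) = 4 (s(F) = 1 + 3 = 4)
S = 58
Q(v) = -3014/29 (Q(v) = 4/58 - 26/¼ = 4*(1/58) - 26*4 = 2/29 - 104 = -3014/29)
(Q(-63) + 2128) + 31108 = (-3014/29 + 2128) + 31108 = 58698/29 + 31108 = 960830/29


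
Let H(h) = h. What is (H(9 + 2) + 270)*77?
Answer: 21637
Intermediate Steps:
(H(9 + 2) + 270)*77 = ((9 + 2) + 270)*77 = (11 + 270)*77 = 281*77 = 21637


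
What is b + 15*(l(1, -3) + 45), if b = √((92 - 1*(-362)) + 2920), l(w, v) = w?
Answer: 690 + √3374 ≈ 748.09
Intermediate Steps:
b = √3374 (b = √((92 + 362) + 2920) = √(454 + 2920) = √3374 ≈ 58.086)
b + 15*(l(1, -3) + 45) = √3374 + 15*(1 + 45) = √3374 + 15*46 = √3374 + 690 = 690 + √3374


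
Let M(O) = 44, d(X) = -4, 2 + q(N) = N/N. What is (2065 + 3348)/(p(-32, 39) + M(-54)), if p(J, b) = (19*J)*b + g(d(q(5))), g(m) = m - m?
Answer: -5413/23668 ≈ -0.22871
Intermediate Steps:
q(N) = -1 (q(N) = -2 + N/N = -2 + 1 = -1)
g(m) = 0
p(J, b) = 19*J*b (p(J, b) = (19*J)*b + 0 = 19*J*b + 0 = 19*J*b)
(2065 + 3348)/(p(-32, 39) + M(-54)) = (2065 + 3348)/(19*(-32)*39 + 44) = 5413/(-23712 + 44) = 5413/(-23668) = 5413*(-1/23668) = -5413/23668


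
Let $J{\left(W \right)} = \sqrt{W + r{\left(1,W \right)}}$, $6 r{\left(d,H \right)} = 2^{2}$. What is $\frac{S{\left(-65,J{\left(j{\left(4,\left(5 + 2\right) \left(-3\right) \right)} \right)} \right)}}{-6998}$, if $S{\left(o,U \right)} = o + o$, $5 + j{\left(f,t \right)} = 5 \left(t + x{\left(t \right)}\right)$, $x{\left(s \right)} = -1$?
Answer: $\frac{65}{3499} \approx 0.018577$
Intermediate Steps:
$r{\left(d,H \right)} = \frac{2}{3}$ ($r{\left(d,H \right)} = \frac{2^{2}}{6} = \frac{1}{6} \cdot 4 = \frac{2}{3}$)
$j{\left(f,t \right)} = -10 + 5 t$ ($j{\left(f,t \right)} = -5 + 5 \left(t - 1\right) = -5 + 5 \left(-1 + t\right) = -5 + \left(-5 + 5 t\right) = -10 + 5 t$)
$J{\left(W \right)} = \sqrt{\frac{2}{3} + W}$ ($J{\left(W \right)} = \sqrt{W + \frac{2}{3}} = \sqrt{\frac{2}{3} + W}$)
$S{\left(o,U \right)} = 2 o$
$\frac{S{\left(-65,J{\left(j{\left(4,\left(5 + 2\right) \left(-3\right) \right)} \right)} \right)}}{-6998} = \frac{2 \left(-65\right)}{-6998} = \left(-130\right) \left(- \frac{1}{6998}\right) = \frac{65}{3499}$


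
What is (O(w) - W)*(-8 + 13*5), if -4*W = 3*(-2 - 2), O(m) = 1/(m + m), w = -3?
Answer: -361/2 ≈ -180.50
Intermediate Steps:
O(m) = 1/(2*m)
W = 3 (W = -3*(-2 - 2)/4 = -3*(-4)/4 = -1/4*(-12) = 3)
(O(w) - W)*(-8 + 13*5) = ((1/2)/(-3) - 1*3)*(-8 + 13*5) = ((1/2)*(-1/3) - 3)*(-8 + 65) = (-1/6 - 3)*57 = -19/6*57 = -361/2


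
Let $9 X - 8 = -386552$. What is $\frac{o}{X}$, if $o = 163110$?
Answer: $- \frac{244665}{64424} \approx -3.7977$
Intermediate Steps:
$X = - \frac{128848}{3}$ ($X = \frac{8}{9} + \frac{1}{9} \left(-386552\right) = \frac{8}{9} - \frac{386552}{9} = - \frac{128848}{3} \approx -42949.0$)
$\frac{o}{X} = \frac{163110}{- \frac{128848}{3}} = 163110 \left(- \frac{3}{128848}\right) = - \frac{244665}{64424}$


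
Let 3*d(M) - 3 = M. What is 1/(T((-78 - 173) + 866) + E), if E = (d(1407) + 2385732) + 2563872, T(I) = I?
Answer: 1/4950689 ≈ 2.0199e-7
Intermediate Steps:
d(M) = 1 + M/3
E = 4950074 (E = ((1 + (1/3)*1407) + 2385732) + 2563872 = ((1 + 469) + 2385732) + 2563872 = (470 + 2385732) + 2563872 = 2386202 + 2563872 = 4950074)
1/(T((-78 - 173) + 866) + E) = 1/(((-78 - 173) + 866) + 4950074) = 1/((-251 + 866) + 4950074) = 1/(615 + 4950074) = 1/4950689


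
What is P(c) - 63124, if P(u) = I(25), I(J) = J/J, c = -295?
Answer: -63123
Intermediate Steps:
I(J) = 1
P(u) = 1
P(c) - 63124 = 1 - 63124 = -63123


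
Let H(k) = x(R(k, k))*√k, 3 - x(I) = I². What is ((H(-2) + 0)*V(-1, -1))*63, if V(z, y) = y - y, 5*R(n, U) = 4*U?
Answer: 0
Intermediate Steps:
R(n, U) = 4*U/5 (R(n, U) = (4*U)/5 = 4*U/5)
x(I) = 3 - I²
V(z, y) = 0
H(k) = √k*(3 - 16*k²/25) (H(k) = (3 - (4*k/5)²)*√k = (3 - 16*k²/25)*√k = √k*(3 - 16*k²/25))
((H(-2) + 0)*V(-1, -1))*63 = ((√(-2)*(75 - 16*(-2)²)/25 + 0)*0)*63 = (((I*√2)*(75 - 16*4)/25 + 0)*0)*63 = (((I*√2)*(75 - 64)/25 + 0)*0)*63 = (((1/25)*(I*√2)*11 + 0)*0)*63 = ((11*I*√2/25 + 0)*0)*63 = ((11*I*√2/25)*0)*63 = 0*63 = 0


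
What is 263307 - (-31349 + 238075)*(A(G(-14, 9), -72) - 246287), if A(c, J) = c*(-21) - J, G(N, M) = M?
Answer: 50938376611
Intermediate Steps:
A(c, J) = -J - 21*c (A(c, J) = -21*c - J = -J - 21*c)
263307 - (-31349 + 238075)*(A(G(-14, 9), -72) - 246287) = 263307 - (-31349 + 238075)*((-1*(-72) - 21*9) - 246287) = 263307 - 206726*((72 - 189) - 246287) = 263307 - 206726*(-117 - 246287) = 263307 - 206726*(-246404) = 263307 - 1*(-50938113304) = 263307 + 50938113304 = 50938376611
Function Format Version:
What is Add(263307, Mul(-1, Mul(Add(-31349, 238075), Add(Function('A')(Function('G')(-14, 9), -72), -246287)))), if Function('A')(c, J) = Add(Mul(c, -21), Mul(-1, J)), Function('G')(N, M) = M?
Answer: 50938376611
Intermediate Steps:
Function('A')(c, J) = Add(Mul(-1, J), Mul(-21, c)) (Function('A')(c, J) = Add(Mul(-21, c), Mul(-1, J)) = Add(Mul(-1, J), Mul(-21, c)))
Add(263307, Mul(-1, Mul(Add(-31349, 238075), Add(Function('A')(Function('G')(-14, 9), -72), -246287)))) = Add(263307, Mul(-1, Mul(Add(-31349, 238075), Add(Add(Mul(-1, -72), Mul(-21, 9)), -246287)))) = Add(263307, Mul(-1, Mul(206726, Add(Add(72, -189), -246287)))) = Add(263307, Mul(-1, Mul(206726, Add(-117, -246287)))) = Add(263307, Mul(-1, Mul(206726, -246404))) = Add(263307, Mul(-1, -50938113304)) = Add(263307, 50938113304) = 50938376611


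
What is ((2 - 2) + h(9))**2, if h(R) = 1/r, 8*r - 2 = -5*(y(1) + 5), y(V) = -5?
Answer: 16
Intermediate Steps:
r = 1/4 (r = 1/4 + (-5*(-5 + 5))/8 = 1/4 + (-5*0)/8 = 1/4 + (1/8)*0 = 1/4 + 0 = 1/4 ≈ 0.25000)
h(R) = 4 (h(R) = 1/(1/4) = 4)
((2 - 2) + h(9))**2 = ((2 - 2) + 4)**2 = (0 + 4)**2 = 4**2 = 16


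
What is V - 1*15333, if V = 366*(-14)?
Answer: -20457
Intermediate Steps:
V = -5124
V - 1*15333 = -5124 - 1*15333 = -5124 - 15333 = -20457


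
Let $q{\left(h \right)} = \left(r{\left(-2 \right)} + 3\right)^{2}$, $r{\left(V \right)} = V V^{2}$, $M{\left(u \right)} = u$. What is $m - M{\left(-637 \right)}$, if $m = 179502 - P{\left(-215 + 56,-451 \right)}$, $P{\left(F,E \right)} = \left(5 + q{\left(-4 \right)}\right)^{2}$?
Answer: $179239$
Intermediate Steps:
$r{\left(V \right)} = V^{3}$
$q{\left(h \right)} = 25$ ($q{\left(h \right)} = \left(\left(-2\right)^{3} + 3\right)^{2} = \left(-8 + 3\right)^{2} = \left(-5\right)^{2} = 25$)
$P{\left(F,E \right)} = 900$ ($P{\left(F,E \right)} = \left(5 + 25\right)^{2} = 30^{2} = 900$)
$m = 178602$ ($m = 179502 - 900 = 178602$)
$m - M{\left(-637 \right)} = 178602 - -637 = 178602 + 637 = 179239$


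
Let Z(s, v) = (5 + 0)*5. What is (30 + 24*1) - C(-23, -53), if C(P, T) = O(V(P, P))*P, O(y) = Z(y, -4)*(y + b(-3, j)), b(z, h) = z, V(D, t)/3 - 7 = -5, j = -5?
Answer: 1779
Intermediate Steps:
V(D, t) = 6 (V(D, t) = 21 + 3*(-5) = 21 - 15 = 6)
Z(s, v) = 25 (Z(s, v) = 5*5 = 25)
O(y) = -75 + 25*y (O(y) = 25*(y - 3) = 25*(-3 + y) = -75 + 25*y)
C(P, T) = 75*P (C(P, T) = (-75 + 25*6)*P = (-75 + 150)*P = 75*P)
(30 + 24*1) - C(-23, -53) = (30 + 24*1) - 75*(-23) = (30 + 24) - 1*(-1725) = 54 + 1725 = 1779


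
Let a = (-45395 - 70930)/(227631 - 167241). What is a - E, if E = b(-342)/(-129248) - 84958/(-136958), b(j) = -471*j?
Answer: -351000501457/269948600656 ≈ -1.3002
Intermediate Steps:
a = -235/122 (a = -116325/60390 = -116325*1/60390 = -235/122 ≈ -1.9262)
E = -2770204243/4425386896 (E = -471*(-342)/(-129248) - 84958/(-136958) = 161082*(-1/129248) - 84958*(-1/136958) = -80541/64624 + 42479/68479 = -2770204243/4425386896 ≈ -0.62598)
a - E = -235/122 - 1*(-2770204243/4425386896) = -235/122 + 2770204243/4425386896 = -351000501457/269948600656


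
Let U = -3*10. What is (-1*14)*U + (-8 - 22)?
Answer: 390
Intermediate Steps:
U = -30
(-1*14)*U + (-8 - 22) = -1*14*(-30) + (-8 - 22) = -14*(-30) - 30 = 420 - 30 = 390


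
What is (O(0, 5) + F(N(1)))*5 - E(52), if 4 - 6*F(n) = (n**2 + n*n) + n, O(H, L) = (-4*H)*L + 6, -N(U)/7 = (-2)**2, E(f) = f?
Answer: -1302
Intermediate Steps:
N(U) = -28 (N(U) = -7*(-2)**2 = -7*4 = -28)
O(H, L) = 6 - 4*H*L (O(H, L) = -4*H*L + 6 = 6 - 4*H*L)
F(n) = 2/3 - n**2/3 - n/6 (F(n) = 2/3 - ((n**2 + n*n) + n)/6 = 2/3 - ((n**2 + n**2) + n)/6 = 2/3 - (2*n**2 + n)/6 = 2/3 - (n + 2*n**2)/6 = 2/3 + (-n**2/3 - n/6) = 2/3 - n**2/3 - n/6)
(O(0, 5) + F(N(1)))*5 - E(52) = ((6 - 4*0*5) + (2/3 - 1/3*(-28)**2 - 1/6*(-28)))*5 - 1*52 = ((6 + 0) + (2/3 - 1/3*784 + 14/3))*5 - 52 = (6 + (2/3 - 784/3 + 14/3))*5 - 52 = (6 - 256)*5 - 52 = -250*5 - 52 = -1250 - 52 = -1302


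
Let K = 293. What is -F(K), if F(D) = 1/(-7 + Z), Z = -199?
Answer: 1/206 ≈ 0.0048544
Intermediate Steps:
F(D) = -1/206 (F(D) = 1/(-7 - 199) = 1/(-206) = -1/206)
-F(K) = -1*(-1/206) = 1/206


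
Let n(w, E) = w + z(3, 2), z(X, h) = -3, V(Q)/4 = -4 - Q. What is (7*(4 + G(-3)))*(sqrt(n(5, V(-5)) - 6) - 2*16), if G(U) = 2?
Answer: -1344 + 84*I ≈ -1344.0 + 84.0*I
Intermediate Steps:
V(Q) = -16 - 4*Q (V(Q) = 4*(-4 - Q) = -16 - 4*Q)
n(w, E) = -3 + w (n(w, E) = w - 3 = -3 + w)
(7*(4 + G(-3)))*(sqrt(n(5, V(-5)) - 6) - 2*16) = (7*(4 + 2))*(sqrt((-3 + 5) - 6) - 2*16) = (7*6)*(sqrt(2 - 6) - 32) = 42*(sqrt(-4) - 32) = 42*(2*I - 32) = 42*(-32 + 2*I) = -1344 + 84*I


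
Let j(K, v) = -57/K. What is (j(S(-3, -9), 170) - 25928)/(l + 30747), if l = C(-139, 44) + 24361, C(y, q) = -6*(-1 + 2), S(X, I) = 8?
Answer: -207481/440816 ≈ -0.47067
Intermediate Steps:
C(y, q) = -6 (C(y, q) = -6*1 = -6)
l = 24355 (l = -6 + 24361 = 24355)
(j(S(-3, -9), 170) - 25928)/(l + 30747) = (-57/8 - 25928)/(24355 + 30747) = (-57*⅛ - 25928)/55102 = (-57/8 - 25928)*(1/55102) = -207481/8*1/55102 = -207481/440816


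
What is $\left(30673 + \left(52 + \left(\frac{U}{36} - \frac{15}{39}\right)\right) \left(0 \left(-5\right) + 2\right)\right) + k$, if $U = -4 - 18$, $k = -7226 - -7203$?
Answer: $\frac{3597985}{117} \approx 30752.0$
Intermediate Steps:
$k = -23$ ($k = -7226 + 7203 = -23$)
$U = -22$ ($U = -4 - 18 = -22$)
$\left(30673 + \left(52 + \left(\frac{U}{36} - \frac{15}{39}\right)\right) \left(0 \left(-5\right) + 2\right)\right) + k = \left(30673 + \left(52 - \left(\frac{5}{13} + \frac{11}{18}\right)\right) \left(0 \left(-5\right) + 2\right)\right) - 23 = \left(30673 + \left(52 - \frac{233}{234}\right) \left(0 + 2\right)\right) - 23 = \left(30673 + \left(52 - \frac{233}{234}\right) 2\right) - 23 = \left(30673 + \frac{11935}{234} \cdot 2\right) - 23 = \left(30673 + \frac{11935}{117}\right) - 23 = \frac{3600676}{117} - 23 = \frac{3597985}{117}$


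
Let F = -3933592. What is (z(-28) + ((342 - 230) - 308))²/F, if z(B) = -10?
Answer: -10609/983398 ≈ -0.010788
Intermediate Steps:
(z(-28) + ((342 - 230) - 308))²/F = (-10 + ((342 - 230) - 308))²/(-3933592) = (-10 + (112 - 308))²*(-1/3933592) = (-10 - 196)²*(-1/3933592) = (-206)²*(-1/3933592) = 42436*(-1/3933592) = -10609/983398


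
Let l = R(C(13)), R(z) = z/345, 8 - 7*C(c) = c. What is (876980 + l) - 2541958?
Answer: -804184375/483 ≈ -1.6650e+6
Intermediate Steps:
C(c) = 8/7 - c/7
R(z) = z/345 (R(z) = z*(1/345) = z/345)
l = -1/483 (l = (8/7 - 1/7*13)/345 = (8/7 - 13/7)/345 = (1/345)*(-5/7) = -1/483 ≈ -0.0020704)
(876980 + l) - 2541958 = (876980 - 1/483) - 2541958 = 423581339/483 - 2541958 = -804184375/483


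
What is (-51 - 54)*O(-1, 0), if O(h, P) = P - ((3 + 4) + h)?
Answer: 630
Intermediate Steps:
O(h, P) = -7 + P - h (O(h, P) = P - (7 + h) = P + (-7 - h) = -7 + P - h)
(-51 - 54)*O(-1, 0) = (-51 - 54)*(-7 + 0 - 1*(-1)) = -105*(-7 + 0 + 1) = -105*(-6) = 630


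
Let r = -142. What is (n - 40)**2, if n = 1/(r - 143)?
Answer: 129982801/81225 ≈ 1600.3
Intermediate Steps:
n = -1/285 (n = 1/(-142 - 143) = 1/(-285) = -1/285 ≈ -0.0035088)
(n - 40)**2 = (-1/285 - 40)**2 = (-11401/285)**2 = 129982801/81225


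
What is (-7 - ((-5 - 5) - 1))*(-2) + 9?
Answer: 1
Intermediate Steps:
(-7 - ((-5 - 5) - 1))*(-2) + 9 = (-7 - (-10 - 1))*(-2) + 9 = (-7 - 1*(-11))*(-2) + 9 = (-7 + 11)*(-2) + 9 = 4*(-2) + 9 = -8 + 9 = 1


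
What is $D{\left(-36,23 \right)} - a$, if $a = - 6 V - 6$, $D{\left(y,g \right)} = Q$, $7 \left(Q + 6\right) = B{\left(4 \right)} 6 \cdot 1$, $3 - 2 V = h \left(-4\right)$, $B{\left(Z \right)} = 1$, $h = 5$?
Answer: $\frac{489}{7} \approx 69.857$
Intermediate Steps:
$V = \frac{23}{2}$ ($V = \frac{3}{2} - \frac{5 \left(-4\right)}{2} = \frac{3}{2} - -10 = \frac{3}{2} + 10 = \frac{23}{2} \approx 11.5$)
$Q = - \frac{36}{7}$ ($Q = -6 + \frac{1 \cdot 6 \cdot 1}{7} = -6 + \frac{6 \cdot 1}{7} = -6 + \frac{1}{7} \cdot 6 = -6 + \frac{6}{7} = - \frac{36}{7} \approx -5.1429$)
$D{\left(y,g \right)} = - \frac{36}{7}$
$a = -75$ ($a = \left(-6\right) \frac{23}{2} - 6 = -69 - 6 = -75$)
$D{\left(-36,23 \right)} - a = - \frac{36}{7} - -75 = - \frac{36}{7} + 75 = \frac{489}{7}$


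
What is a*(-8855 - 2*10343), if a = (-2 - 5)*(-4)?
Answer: -827148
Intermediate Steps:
a = 28 (a = -7*(-4) = 28)
a*(-8855 - 2*10343) = 28*(-8855 - 2*10343) = 28*(-8855 - 1*20686) = 28*(-8855 - 20686) = 28*(-29541) = -827148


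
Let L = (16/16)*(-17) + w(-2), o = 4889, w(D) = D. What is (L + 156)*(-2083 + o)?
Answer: 384422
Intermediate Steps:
L = -19 (L = (16/16)*(-17) - 2 = (16*(1/16))*(-17) - 2 = 1*(-17) - 2 = -17 - 2 = -19)
(L + 156)*(-2083 + o) = (-19 + 156)*(-2083 + 4889) = 137*2806 = 384422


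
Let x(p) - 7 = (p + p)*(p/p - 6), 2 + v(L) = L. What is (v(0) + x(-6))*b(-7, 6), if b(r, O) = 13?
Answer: 845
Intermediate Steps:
v(L) = -2 + L
x(p) = 7 - 10*p (x(p) = 7 + (p + p)*(p/p - 6) = 7 + (2*p)*(1 - 6) = 7 + (2*p)*(-5) = 7 - 10*p)
(v(0) + x(-6))*b(-7, 6) = ((-2 + 0) + (7 - 10*(-6)))*13 = (-2 + (7 + 60))*13 = (-2 + 67)*13 = 65*13 = 845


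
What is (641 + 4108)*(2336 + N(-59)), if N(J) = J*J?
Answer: 27624933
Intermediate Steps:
N(J) = J²
(641 + 4108)*(2336 + N(-59)) = (641 + 4108)*(2336 + (-59)²) = 4749*(2336 + 3481) = 4749*5817 = 27624933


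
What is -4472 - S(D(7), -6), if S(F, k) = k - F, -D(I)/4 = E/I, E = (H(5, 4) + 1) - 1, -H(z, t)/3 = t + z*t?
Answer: -30974/7 ≈ -4424.9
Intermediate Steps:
H(z, t) = -3*t - 3*t*z (H(z, t) = -3*(t + z*t) = -3*(t + t*z) = -3*t - 3*t*z)
E = -72 (E = (-3*4*(1 + 5) + 1) - 1 = (-3*4*6 + 1) - 1 = (-72 + 1) - 1 = -71 - 1 = -72)
D(I) = 288/I (D(I) = -(-288)/I = 288/I)
-4472 - S(D(7), -6) = -4472 - (-6 - 288/7) = -4472 - 1*(-330/7) = -4472 + 330/7 = -30974/7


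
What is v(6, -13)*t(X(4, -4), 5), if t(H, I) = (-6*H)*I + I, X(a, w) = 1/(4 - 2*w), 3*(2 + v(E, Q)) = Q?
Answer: -95/6 ≈ -15.833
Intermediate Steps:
v(E, Q) = -2 + Q/3
t(H, I) = I - 6*H*I (t(H, I) = -6*H*I + I = I - 6*H*I)
v(6, -13)*t(X(4, -4), 5) = (-2 + (⅓)*(-13))*(5*(1 - (-6)/(-4 + 2*(-4)))) = (-2 - 13/3)*(5*(1 - (-6)/(-4 - 8))) = -95*(1 - (-6)/(-12))/3 = -95*(1 - (-6)*(-1)/12)/3 = -95*(1 - 6*1/12)/3 = -95*(1 - ½)/3 = -95/(3*2) = -19/3*5/2 = -95/6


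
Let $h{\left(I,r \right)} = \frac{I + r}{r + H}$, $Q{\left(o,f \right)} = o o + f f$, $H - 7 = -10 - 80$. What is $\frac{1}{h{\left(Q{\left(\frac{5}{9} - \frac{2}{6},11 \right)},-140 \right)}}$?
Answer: $\frac{18063}{1535} \approx 11.767$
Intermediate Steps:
$H = -83$ ($H = 7 - 90 = -83$)
$Q{\left(o,f \right)} = f^{2} + o^{2}$ ($Q{\left(o,f \right)} = o^{2} + f^{2} = f^{2} + o^{2}$)
$h{\left(I,r \right)} = \frac{I + r}{-83 + r}$ ($h{\left(I,r \right)} = \frac{I + r}{r - 83} = \frac{I + r}{-83 + r}$)
$\frac{1}{h{\left(Q{\left(\frac{5}{9} - \frac{2}{6},11 \right)},-140 \right)}} = \frac{1}{\frac{1}{-83 - 140} \left(\left(11^{2} + \left(\frac{5}{9} - \frac{2}{6}\right)^{2}\right) - 140\right)} = \frac{1}{\frac{1}{-223} \left(\left(121 + \left(5 \cdot \frac{1}{9} - \frac{1}{3}\right)^{2}\right) - 140\right)} = \frac{1}{\left(- \frac{1}{223}\right) \left(\left(121 + \left(\frac{5}{9} - \frac{1}{3}\right)^{2}\right) - 140\right)} = \frac{1}{\left(- \frac{1}{223}\right) \left(\left(121 + \left(\frac{2}{9}\right)^{2}\right) - 140\right)} = \frac{1}{\left(- \frac{1}{223}\right) \left(\left(121 + \frac{4}{81}\right) - 140\right)} = \frac{1}{\left(- \frac{1}{223}\right) \left(\frac{9805}{81} - 140\right)} = \frac{1}{\left(- \frac{1}{223}\right) \left(- \frac{1535}{81}\right)} = \frac{1}{\frac{1535}{18063}} = \frac{18063}{1535}$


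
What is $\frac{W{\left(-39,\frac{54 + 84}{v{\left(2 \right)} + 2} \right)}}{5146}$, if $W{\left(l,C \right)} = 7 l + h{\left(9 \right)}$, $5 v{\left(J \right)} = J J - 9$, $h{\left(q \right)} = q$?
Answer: $- \frac{132}{2573} \approx -0.051302$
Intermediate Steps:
$v{\left(J \right)} = - \frac{9}{5} + \frac{J^{2}}{5}$ ($v{\left(J \right)} = \frac{J J - 9}{5} = \frac{J^{2} - 9}{5} = \frac{-9 + J^{2}}{5} = - \frac{9}{5} + \frac{J^{2}}{5}$)
$W{\left(l,C \right)} = 9 + 7 l$ ($W{\left(l,C \right)} = 7 l + 9 = 9 + 7 l$)
$\frac{W{\left(-39,\frac{54 + 84}{v{\left(2 \right)} + 2} \right)}}{5146} = \frac{9 + 7 \left(-39\right)}{5146} = \left(9 - 273\right) \frac{1}{5146} = \left(-264\right) \frac{1}{5146} = - \frac{132}{2573}$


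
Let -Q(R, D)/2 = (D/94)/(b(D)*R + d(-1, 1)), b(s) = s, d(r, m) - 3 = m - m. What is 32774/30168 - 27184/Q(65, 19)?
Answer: 23858788842169/286596 ≈ 8.3249e+7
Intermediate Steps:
d(r, m) = 3 (d(r, m) = 3 + (m - m) = 3 + 0 = 3)
Q(R, D) = -D/(47*(3 + D*R)) (Q(R, D) = -2*D/94/(D*R + 3) = -2*D*(1/94)/(3 + D*R) = -2*D/94/(3 + D*R) = -D/(47*(3 + D*R)))
32774/30168 - 27184/Q(65, 19) = 32774/30168 - 27184/((-1*19/(141 + 47*19*65))) = 32774*(1/30168) - 27184/((-1*19/(141 + 58045))) = 16387/15084 - 27184/((-1*19/58186)) = 16387/15084 - 27184/((-1*19*1/58186)) = 16387/15084 - 27184/(-19/58186) = 16387/15084 - 27184*(-58186/19) = 16387/15084 + 1581728224/19 = 23858788842169/286596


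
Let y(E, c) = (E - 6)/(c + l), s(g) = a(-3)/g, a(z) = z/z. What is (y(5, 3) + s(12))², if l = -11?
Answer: 25/576 ≈ 0.043403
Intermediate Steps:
a(z) = 1
s(g) = 1/g
y(E, c) = (-6 + E)/(-11 + c) (y(E, c) = (E - 6)/(c - 11) = (-6 + E)/(-11 + c))
(y(5, 3) + s(12))² = ((-6 + 5)/(-11 + 3) + 1/12)² = (-1/(-8) + 1/12)² = (-⅛*(-1) + 1/12)² = (⅛ + 1/12)² = (5/24)² = 25/576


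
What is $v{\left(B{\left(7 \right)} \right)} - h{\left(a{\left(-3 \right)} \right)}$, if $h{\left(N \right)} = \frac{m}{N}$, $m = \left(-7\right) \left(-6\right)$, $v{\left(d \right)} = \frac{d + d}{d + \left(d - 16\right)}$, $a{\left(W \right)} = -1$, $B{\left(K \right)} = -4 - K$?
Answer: $\frac{809}{19} \approx 42.579$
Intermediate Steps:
$v{\left(d \right)} = \frac{2 d}{-16 + 2 d}$ ($v{\left(d \right)} = \frac{2 d}{d + \left(-16 + d\right)} = \frac{2 d}{-16 + 2 d}$)
$m = 42$
$h{\left(N \right)} = \frac{42}{N}$
$v{\left(B{\left(7 \right)} \right)} - h{\left(a{\left(-3 \right)} \right)} = \frac{-4 - 7}{-8 - 11} - \frac{42}{-1} = \frac{-4 - 7}{-8 - 11} - 42 \left(-1\right) = - \frac{11}{-8 - 11} - -42 = - \frac{11}{-19} + 42 = \left(-11\right) \left(- \frac{1}{19}\right) + 42 = \frac{11}{19} + 42 = \frac{809}{19}$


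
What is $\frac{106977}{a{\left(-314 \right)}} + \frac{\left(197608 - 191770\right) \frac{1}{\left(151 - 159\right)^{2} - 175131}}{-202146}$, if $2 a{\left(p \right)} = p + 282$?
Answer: $- \frac{90138549652943}{13481559536} \approx -6686.1$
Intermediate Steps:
$a{\left(p \right)} = 141 + \frac{p}{2}$ ($a{\left(p \right)} = \frac{p + 282}{2} = \frac{282 + p}{2} = 141 + \frac{p}{2}$)
$\frac{106977}{a{\left(-314 \right)}} + \frac{\left(197608 - 191770\right) \frac{1}{\left(151 - 159\right)^{2} - 175131}}{-202146} = \frac{106977}{141 + \frac{1}{2} \left(-314\right)} + \frac{\left(197608 - 191770\right) \frac{1}{\left(151 - 159\right)^{2} - 175131}}{-202146} = \frac{106977}{141 - 157} + \frac{5838}{\left(-8\right)^{2} - 175131} \left(- \frac{1}{202146}\right) = \frac{106977}{-16} + \frac{5838}{64 - 175131} \left(- \frac{1}{202146}\right) = 106977 \left(- \frac{1}{16}\right) + \frac{5838}{-175067} \left(- \frac{1}{202146}\right) = - \frac{106977}{16} + 5838 \left(- \frac{1}{175067}\right) \left(- \frac{1}{202146}\right) = - \frac{106977}{16} - - \frac{139}{842597471} = - \frac{106977}{16} + \frac{139}{842597471} = - \frac{90138549652943}{13481559536}$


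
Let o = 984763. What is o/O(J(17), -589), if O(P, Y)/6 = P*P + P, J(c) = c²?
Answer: 984763/502860 ≈ 1.9583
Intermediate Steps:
O(P, Y) = 6*P + 6*P² (O(P, Y) = 6*(P*P + P) = 6*(P² + P) = 6*(P + P²) = 6*P + 6*P²)
o/O(J(17), -589) = 984763/((6*17²*(1 + 17²))) = 984763/((6*289*(1 + 289))) = 984763/((6*289*290)) = 984763/502860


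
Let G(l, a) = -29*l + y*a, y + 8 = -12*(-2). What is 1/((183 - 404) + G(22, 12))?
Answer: -1/667 ≈ -0.0014993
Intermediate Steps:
y = 16 (y = -8 - 12*(-2) = -8 + 24 = 16)
G(l, a) = -29*l + 16*a
1/((183 - 404) + G(22, 12)) = 1/((183 - 404) + (-29*22 + 16*12)) = 1/(-221 + (-638 + 192)) = 1/(-221 - 446) = 1/(-667) = -1/667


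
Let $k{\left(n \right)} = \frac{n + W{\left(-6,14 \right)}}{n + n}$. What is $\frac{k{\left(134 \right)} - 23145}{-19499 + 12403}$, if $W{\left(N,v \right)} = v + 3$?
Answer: $\frac{6202709}{1901728} \approx 3.2616$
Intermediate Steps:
$W{\left(N,v \right)} = 3 + v$
$k{\left(n \right)} = \frac{17 + n}{2 n}$ ($k{\left(n \right)} = \frac{n + \left(3 + 14\right)}{n + n} = \frac{n + 17}{2 n} = \left(17 + n\right) \frac{1}{2 n} = \frac{17 + n}{2 n}$)
$\frac{k{\left(134 \right)} - 23145}{-19499 + 12403} = \frac{\frac{17 + 134}{2 \cdot 134} - 23145}{-19499 + 12403} = \frac{\frac{1}{2} \cdot \frac{1}{134} \cdot 151 - 23145}{-7096} = \left(\frac{151}{268} - 23145\right) \left(- \frac{1}{7096}\right) = \left(- \frac{6202709}{268}\right) \left(- \frac{1}{7096}\right) = \frac{6202709}{1901728}$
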